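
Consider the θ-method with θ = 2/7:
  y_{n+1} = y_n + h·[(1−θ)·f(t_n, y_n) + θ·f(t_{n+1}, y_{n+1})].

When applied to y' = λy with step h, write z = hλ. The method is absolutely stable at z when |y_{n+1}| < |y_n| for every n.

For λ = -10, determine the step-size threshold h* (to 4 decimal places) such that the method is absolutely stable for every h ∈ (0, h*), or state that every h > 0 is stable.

(-4.6667,0); λ=-10 ⇒ h* = (14/3)/10 = 0.4667.

With y'=λy (z=hλ):
  y_{n+1} = y_n + z·[5/7·y_n + 2/7·y_{n+1}] ⇒ (1 − 2/7z)y_{n+1} = (1 + 5/7z)y_n
  Hence R(z) = (1 + 5/7z)/(1 − 2/7z).

Need |R(x)|<1, x<0.
x=-1.1: |R|=0.1630
R=−1: 1+5/7x = −1+2/7x ⇒ -3/7x=2 ⇒ x=2/(-3/7)=-4.6667
Confirm numerically:
  x=-4.207: |R|=0.91054 <1
  x=-3.105: |R|=0.64534 <1
  x=-2.494: |R|=0.45629 <1
  x=-2.174: |R|=0.34103 <1
  x=-4.931: |R|=1.04703 >1
  x=-4.856: |R|=1.03399 >1
Interval (-4.6667, 0).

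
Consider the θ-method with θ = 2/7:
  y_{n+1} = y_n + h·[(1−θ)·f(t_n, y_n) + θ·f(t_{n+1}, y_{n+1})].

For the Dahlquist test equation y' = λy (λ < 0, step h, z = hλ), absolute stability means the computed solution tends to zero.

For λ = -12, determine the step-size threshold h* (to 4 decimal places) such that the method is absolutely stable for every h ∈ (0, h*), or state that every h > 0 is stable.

Test eqn y'=λy, z=hλ:
  y_{n+1} = y_n + z·[5/7·y_n + 2/7·y_{n+1}] ⇒ (1 − 2/7z)y_{n+1} = (1 + 5/7z)y_n
  R(z) = (1 + 5/7z)/(1 − 2/7z).

Need |R(x)|<1, x<0.
x=-1.06: |R|=0.1864
R=−1: 1+5/7x = −1+2/7x ⇒ -3/7x=2 ⇒ x=2/(-3/7)=-4.6667
Confirm numerically:
  x=-4.319: |R|=0.93330 <1
  x=-4.112: |R|=0.89070 <1
  x=-3.548: |R|=0.76192 <1
  x=-5.236: |R|=1.09776 >1
  x=-5.206: |R|=1.09292 >1
So |R|<1 on (-4.6667, 0).

(-4.6667,0); λ=-12 ⇒ h* = (14/3)/12 = 0.3889.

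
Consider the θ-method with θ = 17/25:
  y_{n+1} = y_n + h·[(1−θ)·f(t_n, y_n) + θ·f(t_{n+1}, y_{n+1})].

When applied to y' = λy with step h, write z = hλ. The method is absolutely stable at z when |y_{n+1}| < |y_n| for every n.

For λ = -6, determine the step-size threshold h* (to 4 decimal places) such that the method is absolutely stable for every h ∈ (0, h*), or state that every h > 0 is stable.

unbounded; (−∞, 0). Any h>0 works for λ=-6.

Set f=λy, z=hλ:
  y_{n+1} = y_n + z·[8/25·y_n + 17/25·y_{n+1}] ⇒ (1 − 17/25z)y_{n+1} = (1 + 8/25z)y_n
  so R(z) = (1 + 8/25z)/(1 − 17/25z).

Need |R(x)|<1, x<0.
x=-1.54: |R|=0.2478
x=-2: |R|=0.1525
x=-10: |R|=0.2821
x=-100: |R|=0.4493
θ=17/25≥1/2 ⇒ |1+8/25x|<|1−17/25x| ∀x<0 ⇒ interval (−∞,0).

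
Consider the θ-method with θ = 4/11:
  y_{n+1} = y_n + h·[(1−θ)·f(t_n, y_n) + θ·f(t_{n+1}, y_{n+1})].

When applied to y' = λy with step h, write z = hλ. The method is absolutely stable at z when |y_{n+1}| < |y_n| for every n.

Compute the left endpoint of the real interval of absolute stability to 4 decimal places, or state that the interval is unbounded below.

Test eqn y'=λy, z=hλ:
  y_{n+1} = y_n + z·[7/11·y_n + 4/11·y_{n+1}] ⇒ (1 − 4/11z)y_{n+1} = (1 + 7/11z)y_n
  so R(z) = (1 + 7/11z)/(1 − 4/11z).

Boundary: |R(x)|=1, x<0.
x=-1.31: |R|=0.1127
R=−1: 1+7/11x = −1+4/11x ⇒ -3/11x=2 ⇒ x=2/(-3/11)=-7.3333
Confirm numerically:
  x=-5.287: |R|=0.80904 <1
  x=-4.889: |R|=0.76001 <1
  x=-3.979: |R|=0.62613 <1
  x=-3.293: |R|=0.49855 <1
  x=-7.877: |R|=1.03837 >1
  x=-7.812: |R|=1.03399 >1
  x=-7.395: |R|=1.00456 >1
So |R|<1 on (-7.3333, 0).

z* = -7.3333.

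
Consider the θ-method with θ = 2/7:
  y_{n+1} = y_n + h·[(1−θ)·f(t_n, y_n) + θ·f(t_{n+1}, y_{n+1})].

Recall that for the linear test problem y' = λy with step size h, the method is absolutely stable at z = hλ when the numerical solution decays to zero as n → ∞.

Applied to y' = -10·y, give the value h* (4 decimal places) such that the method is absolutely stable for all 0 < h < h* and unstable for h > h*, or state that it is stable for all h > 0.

(-4.6667,0); λ=-10 ⇒ h* = (14/3)/10 = 0.4667.

Test eqn y'=λy, z=hλ:
  y_{n+1} = y_n + z·[5/7·y_n + 2/7·y_{n+1}] ⇒ (1 − 2/7z)y_{n+1} = (1 + 5/7z)y_n
  ⇒ R(z) = (1 + 5/7z)/(1 − 2/7z).

Find x<0 with |R(x)|<1.
x=-0.51: |R|=0.5549
R=−1: 1+5/7x = −1+2/7x ⇒ -3/7x=2 ⇒ x=2/(-3/7)=-4.6667
Confirm numerically:
  x=-4.428: |R|=0.95484 <1
  x=-3.221: |R|=0.67735 <1
  x=-1.872: |R|=0.21966 <1
  x=-5.227: |R|=1.09631 >1
  x=-4.988: |R|=1.05679 >1
  x=-4.986: |R|=1.05645 >1
Stable set (-4.6667, 0).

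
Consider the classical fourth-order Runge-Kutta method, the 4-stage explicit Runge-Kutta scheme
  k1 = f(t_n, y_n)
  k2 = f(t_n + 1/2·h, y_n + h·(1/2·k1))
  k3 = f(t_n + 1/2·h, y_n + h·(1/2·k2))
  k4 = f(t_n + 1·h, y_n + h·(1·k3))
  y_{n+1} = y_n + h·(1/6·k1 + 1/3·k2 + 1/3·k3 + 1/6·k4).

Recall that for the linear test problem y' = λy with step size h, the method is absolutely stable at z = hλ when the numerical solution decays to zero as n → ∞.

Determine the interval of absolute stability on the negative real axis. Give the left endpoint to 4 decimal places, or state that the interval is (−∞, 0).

Test eqn y'=λy, z=hλ:
  order 4, 4-stage ⇒ R(z)=1+z+z^2/2+z^3/6+z^4/24
  (e.g. R(-0.84)=0.43476, |R|=0.43476)

Solve |R(x)|<1 on ℝ⁻.
x=-0.84: |R|=0.4348
|R(-2.71)|=0.8923 |R(-1.44)|=0.2783
Bisect:
  x_lo=-3.3519 |R|=2.2487  x_hi=-0.3511 |R|=0.7040
  mid=-1.85147 |R|=0.29433 →hi
  mid=-2.60167 |R|=0.75666 →hi
  mid=-2.97678 |R|=1.32922 →lo
  mid=-2.78922 |R|=1.00594 →lo
  mid=-2.69545 |R|=0.87278 →hi
  mid=-2.74234 |R|=0.93714 →hi
  mid=-2.76578 |R|=0.97098 →hi
  mid=-2.77750 |R|=0.98832 →hi
  mid=-2.78336 |R|=0.99709 →hi
  ...
  [-2.78538,-2.78520] ⇒ x*=-2.7853
Stable set (-2.7853, 0).

(-2.7853, 0).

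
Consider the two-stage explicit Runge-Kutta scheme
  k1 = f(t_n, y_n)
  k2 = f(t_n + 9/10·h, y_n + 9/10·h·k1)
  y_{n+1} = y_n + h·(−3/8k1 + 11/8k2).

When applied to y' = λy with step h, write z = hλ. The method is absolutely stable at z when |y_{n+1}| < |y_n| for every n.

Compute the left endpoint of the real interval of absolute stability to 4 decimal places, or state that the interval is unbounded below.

left endpoint -0.8081.

Set f=λy, z=hλ:
  k1=λy_n ⇒ h·k1=z·y_n;  k2=λ(1+9/10z)y_n ⇒ h·k2=z(1+9/10z)y_n
  y_{n+1}/y_n = 1 − 3/8z + 11/8z(1+9/10z) = 1 + z + 99/80z²
  ⇒ R(z) = 1 + z + 99/80z².

Need |R(x)|<1, x<0.
x=-1.64: |R|=2.6884
R=1: x+99/80x²=0 ⇒ x=−80/99=-0.8081; min R=1−1/(4·99/80)=0.7980>−1
Confirm numerically:
  x=-0.745: |R|=0.94184 <1
  x=-0.736: |R|=0.93435 <1
  x=-0.462: |R|=0.80214 <1
  x=-1.328: |R|=1.85444 >1
  x=-1.259: |R|=1.70254 >1
  x=-1.237: |R|=1.65658 >1
Stable set (-0.8081, 0).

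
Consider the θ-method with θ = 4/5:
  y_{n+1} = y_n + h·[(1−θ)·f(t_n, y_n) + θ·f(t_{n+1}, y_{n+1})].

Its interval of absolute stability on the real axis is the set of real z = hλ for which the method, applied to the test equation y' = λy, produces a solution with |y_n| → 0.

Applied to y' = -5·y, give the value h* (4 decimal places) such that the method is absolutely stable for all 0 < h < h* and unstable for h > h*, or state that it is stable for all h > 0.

On y'=λy, z=hλ:
  y_{n+1} = y_n + z·[1/5·y_n + 4/5·y_{n+1}] ⇒ (1 − 4/5z)y_{n+1} = (1 + 1/5z)y_n
  ⇒ R(z) = (1 + 1/5z)/(1 − 4/5z).

Solve |R(x)|<1 on ℝ⁻.
x=-1.47: |R|=0.3244
x=-2: |R|=0.2308
x=-10: |R|=0.1111
x=-100: |R|=0.2346
θ=4/5≥1/2 ⇒ |1+1/5x|<|1−4/5x| ∀x<0 ⇒ unbounded interval.

interval (−∞, 0). Any h>0 works for λ=-5.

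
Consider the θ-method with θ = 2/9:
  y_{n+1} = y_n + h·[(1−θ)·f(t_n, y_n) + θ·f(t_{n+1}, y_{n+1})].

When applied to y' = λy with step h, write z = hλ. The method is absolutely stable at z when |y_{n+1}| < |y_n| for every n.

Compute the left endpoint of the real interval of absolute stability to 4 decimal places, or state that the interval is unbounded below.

Set f=λy, z=hλ:
  y_{n+1} = y_n + z·[7/9·y_n + 2/9·y_{n+1}] ⇒ (1 − 2/9z)y_{n+1} = (1 + 7/9z)y_n
  R(z) = (1 + 7/9z)/(1 − 2/9z).

Boundary: |R(x)|=1, x<0.
x=-1.49: |R|=0.1194
R=−1: 1+7/9x = −1+2/9x ⇒ -5/9x=2 ⇒ x=2/(-5/9)=-3.6000
Confirm numerically:
  x=-2.782: |R|=0.71917 <1
  x=-2.282: |R|=0.51416 <1
  x=-2.164: |R|=0.46128 <1
  x=-4.146: |R|=1.15788 >1
  x=-4.037: |R|=1.12797 >1
  x=-3.795: |R|=1.05877 >1
So |R|<1 on (-3.6000, 0).

left endpoint -3.6000.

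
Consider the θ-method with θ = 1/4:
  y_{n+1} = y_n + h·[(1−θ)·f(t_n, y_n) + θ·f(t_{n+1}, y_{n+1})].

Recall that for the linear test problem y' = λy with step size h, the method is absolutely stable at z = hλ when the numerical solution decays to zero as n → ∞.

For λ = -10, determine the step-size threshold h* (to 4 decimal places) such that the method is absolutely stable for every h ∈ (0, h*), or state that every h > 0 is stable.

(-4.0000,0); λ=-10 ⇒ h* = (4)/10 = 0.4000.

With y'=λy (z=hλ):
  y_{n+1} = y_n + z·[3/4·y_n + 1/4·y_{n+1}] ⇒ (1 − 1/4z)y_{n+1} = (1 + 3/4z)y_n
  ⇒ R(z) = (1 + 3/4z)/(1 − 1/4z).

Need |R(x)|<1, x<0.
x=-1.15: |R|=0.1068
R=−1: 1+3/4x = −1+1/4x ⇒ -1/2x=2 ⇒ x=2/(-1/2)=-4.0000
Confirm numerically:
  x=-3.605: |R|=0.89612 <1
  x=-3.393: |R|=0.83579 <1
  x=-3.180: |R|=0.77159 <1
  x=-4.155: |R|=1.03801 >1
  x=-4.081: |R|=1.02005 >1
Interval (-4.0000, 0).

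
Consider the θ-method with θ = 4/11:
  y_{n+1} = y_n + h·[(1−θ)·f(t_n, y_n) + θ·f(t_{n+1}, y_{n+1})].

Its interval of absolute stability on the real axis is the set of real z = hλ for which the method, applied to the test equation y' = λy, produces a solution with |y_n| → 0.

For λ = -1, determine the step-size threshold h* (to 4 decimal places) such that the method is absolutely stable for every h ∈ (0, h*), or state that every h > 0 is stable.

(-7.3333,0); λ=-1 ⇒ h* = (22/3)/1 = 7.3333.

On y'=λy, z=hλ:
  y_{n+1} = y_n + z·[7/11·y_n + 4/11·y_{n+1}] ⇒ (1 − 4/11z)y_{n+1} = (1 + 7/11z)y_n
  Hence R(z) = (1 + 7/11z)/(1 − 4/11z).

Find x<0 with |R(x)|<1.
x=-1.28: |R|=0.1266
R=−1: 1+7/11x = −1+4/11x ⇒ -3/11x=2 ⇒ x=2/(-3/11)=-7.3333
Confirm numerically:
  x=-6.574: |R|=0.93892 <1
  x=-6.010: |R|=0.88670 <1
  x=-5.136: |R|=0.79102 <1
  x=-7.794: |R|=1.03277 >1
  x=-7.418: |R|=1.00625 >1
Stable set (-7.3333, 0).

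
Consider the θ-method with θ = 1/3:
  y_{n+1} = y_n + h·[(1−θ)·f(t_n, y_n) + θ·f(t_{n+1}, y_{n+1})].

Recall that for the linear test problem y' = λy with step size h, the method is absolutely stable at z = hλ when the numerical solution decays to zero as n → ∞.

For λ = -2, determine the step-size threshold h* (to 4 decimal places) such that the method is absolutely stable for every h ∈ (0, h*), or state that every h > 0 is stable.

Set f=λy, z=hλ:
  y_{n+1} = y_n + z·[2/3·y_n + 1/3·y_{n+1}] ⇒ (1 − 1/3z)y_{n+1} = (1 + 2/3z)y_n
  R(z) = (1 + 2/3z)/(1 − 1/3z).

Solve |R(x)|<1 on ℝ⁻.
x=-1.34: |R|=0.0737
R=−1: 1+2/3x = −1+1/3x ⇒ -1/3x=2 ⇒ x=2/(-1/3)=-6.0000
Confirm numerically:
  x=-5.892: |R|=0.98785 <1
  x=-5.097: |R|=0.88848 <1
  x=-3.452: |R|=0.60508 <1
  x=-3.172: |R|=0.54180 <1
  x=-6.533: |R|=1.05591 >1
  x=-6.302: |R|=1.03247 >1
So |R|<1 on (-6.0000, 0).

(-6.0000,0); λ=-2 ⇒ h* = (6)/2 = 3.0000.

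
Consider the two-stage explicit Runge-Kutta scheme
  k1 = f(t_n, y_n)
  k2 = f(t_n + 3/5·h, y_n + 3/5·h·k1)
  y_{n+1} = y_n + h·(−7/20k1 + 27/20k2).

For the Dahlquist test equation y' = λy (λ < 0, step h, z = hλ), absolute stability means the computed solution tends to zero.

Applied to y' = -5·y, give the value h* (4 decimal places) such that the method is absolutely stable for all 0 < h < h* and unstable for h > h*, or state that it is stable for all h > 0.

(-1.2346,0); λ=-5 ⇒ h* = (100/81)/5 = 0.2469.

On y'=λy, z=hλ:
  k1=λy_n ⇒ h·k1=z·y_n;  k2=λ(1+3/5z)y_n ⇒ h·k2=z(1+3/5z)y_n
  y_{n+1}/y_n = 1 − 7/20z + 27/20z(1+3/5z) = 1 + z + 81/100z²
  so R(z) = 1 + z + 81/100z².

Find x<0 with |R(x)|<1.
x=-0.44: |R|=0.7168
R=1: x+81/100x²=0 ⇒ x=−100/81=-1.2346; min R=1−1/(4·81/100)=0.6914>−1
Confirm numerically:
  x=-1.195: |R|=0.96170 <1
  x=-0.651: |R|=0.69228 <1
  x=-0.534: |R|=0.69698 <1
  x=-1.791: |R|=1.80722 >1
  x=-1.644: |R|=1.54522 >1
  x=-1.394: |R|=1.18002 >1
Interval (-1.2346, 0).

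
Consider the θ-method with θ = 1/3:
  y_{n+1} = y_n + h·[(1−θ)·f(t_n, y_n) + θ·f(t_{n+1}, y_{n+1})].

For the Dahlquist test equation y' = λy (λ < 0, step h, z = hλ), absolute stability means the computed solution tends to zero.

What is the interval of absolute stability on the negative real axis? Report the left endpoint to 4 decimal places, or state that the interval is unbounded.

z∈(-6.0000,0).

Set f=λy, z=hλ:
  y_{n+1} = y_n + z·[2/3·y_n + 1/3·y_{n+1}] ⇒ (1 − 1/3z)y_{n+1} = (1 + 2/3z)y_n
  R(z) = (1 + 2/3z)/(1 − 1/3z).

Need |R(x)|<1, x<0.
x=-0.51: |R|=0.5641
R=−1: 1+2/3x = −1+1/3x ⇒ -1/3x=2 ⇒ x=2/(-1/3)=-6.0000
Confirm numerically:
  x=-5.930: |R|=0.99216 <1
  x=-3.719: |R|=0.66051 <1
  x=-3.227: |R|=0.55468 <1
  x=-2.595: |R|=0.39142 <1
  x=-6.484: |R|=1.05103 >1
  x=-6.438: |R|=1.04641 >1
  x=-6.253: |R|=1.02734 >1
Stable set (-6.0000, 0).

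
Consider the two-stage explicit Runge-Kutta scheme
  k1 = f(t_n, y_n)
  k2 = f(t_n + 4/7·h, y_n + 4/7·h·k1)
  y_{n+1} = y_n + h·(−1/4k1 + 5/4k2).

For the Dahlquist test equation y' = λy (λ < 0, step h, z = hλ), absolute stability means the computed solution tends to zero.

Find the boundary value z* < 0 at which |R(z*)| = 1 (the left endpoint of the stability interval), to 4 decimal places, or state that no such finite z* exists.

On y'=λy, z=hλ:
  k1=λy_n ⇒ h·k1=z·y_n;  k2=λ(1+4/7z)y_n ⇒ h·k2=z(1+4/7z)y_n
  y_{n+1}/y_n = 1 − 1/4z + 5/4z(1+4/7z) = 1 + z + 5/7z²
  so R(z) = 1 + z + 5/7z².

Need |R(x)|<1, x<0.
x=-1.11: |R|=0.7701
R=1: x+5/7x²=0 ⇒ x=−7/5=-1.4000; min R=1−1/(4·5/7)=0.6500>−1
Confirm numerically:
  x=-0.915: |R|=0.68302 <1
  x=-0.719: |R|=0.65026 <1
  x=-0.670: |R|=0.65064 <1
  x=-0.582: |R|=0.65995 <1
  x=-1.907: |R|=1.69061 >1
  x=-1.808: |R|=1.52690 >1
So |R|<1 on (-1.4000, 0).

z* = -1.4000.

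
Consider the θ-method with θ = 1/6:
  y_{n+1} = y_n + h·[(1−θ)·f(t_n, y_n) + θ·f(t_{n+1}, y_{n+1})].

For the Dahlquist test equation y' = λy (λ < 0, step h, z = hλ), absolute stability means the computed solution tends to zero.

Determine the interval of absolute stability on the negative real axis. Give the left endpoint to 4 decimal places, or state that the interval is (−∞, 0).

(-3.0000, 0).

Set f=λy, z=hλ:
  y_{n+1} = y_n + z·[5/6·y_n + 1/6·y_{n+1}] ⇒ (1 − 1/6z)y_{n+1} = (1 + 5/6z)y_n
  so R(z) = (1 + 5/6z)/(1 − 1/6z).

Solve |R(x)|<1 on ℝ⁻.
x=-1.66: |R|=0.3003
R=−1: 1+5/6x = −1+1/6x ⇒ -2/3x=2 ⇒ x=2/(-2/3)=-3.0000
Confirm numerically:
  x=-1.872: |R|=0.42683 <1
  x=-1.673: |R|=0.30822 <1
  x=-1.471: |R|=0.18137 <1
  x=-1.269: |R|=0.04746 <1
  x=-3.141: |R|=1.06170 >1
  x=-3.116: |R|=1.05090 >1
  x=-3.108: |R|=1.04743 >1
Interval (-3.0000, 0).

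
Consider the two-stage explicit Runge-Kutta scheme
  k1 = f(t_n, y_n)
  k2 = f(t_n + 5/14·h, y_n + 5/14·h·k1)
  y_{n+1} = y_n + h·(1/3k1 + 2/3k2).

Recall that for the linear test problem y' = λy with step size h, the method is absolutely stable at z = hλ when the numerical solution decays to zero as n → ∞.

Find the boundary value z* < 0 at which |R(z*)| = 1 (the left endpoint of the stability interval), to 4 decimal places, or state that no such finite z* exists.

On y'=λy, z=hλ:
  k1=λy_n ⇒ h·k1=z·y_n;  k2=λ(1+5/14z)y_n ⇒ h·k2=z(1+5/14z)y_n
  y_{n+1}/y_n = 1 + 1/3z + 2/3z(1+5/14z) = 1 + z + 5/21z²
  ⇒ R(z) = 1 + z + 5/21z².

Find x<0 with |R(x)|<1.
x=-1.6: |R|=0.0095
R=1: x+5/21x²=0 ⇒ x=−21/5=-4.2000; min R=1−1/(4·5/21)=-0.0500>−1
Confirm numerically:
  x=-3.437: |R|=0.37561 <1
  x=-3.436: |R|=0.37498 <1
  x=-2.646: |R|=0.02098 <1
  x=-2.411: |R|=0.02697 <1
  x=-4.274: |R|=1.07530 >1
  x=-4.230: |R|=1.03021 >1
So |R|<1 on (-4.2000, 0).

z* = -4.2000.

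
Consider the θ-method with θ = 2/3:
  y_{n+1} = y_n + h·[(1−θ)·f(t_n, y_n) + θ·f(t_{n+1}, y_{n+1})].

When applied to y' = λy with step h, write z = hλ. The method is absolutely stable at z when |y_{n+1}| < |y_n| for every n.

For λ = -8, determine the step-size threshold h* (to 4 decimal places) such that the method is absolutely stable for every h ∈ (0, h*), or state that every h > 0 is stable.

unbounded; (−∞, 0). Any h>0 works for λ=-8.

Set f=λy, z=hλ:
  y_{n+1} = y_n + z·[1/3·y_n + 2/3·y_{n+1}] ⇒ (1 − 2/3z)y_{n+1} = (1 + 1/3z)y_n
  R(z) = (1 + 1/3z)/(1 − 2/3z).

Find x<0 with |R(x)|<1.
x=-1.28: |R|=0.3094
x=-2: |R|=0.1429
x=-10: |R|=0.3043
x=-100: |R|=0.4778
θ=2/3≥1/2 ⇒ |1+1/3x|<|1−2/3x| ∀x<0 ⇒ unbounded interval.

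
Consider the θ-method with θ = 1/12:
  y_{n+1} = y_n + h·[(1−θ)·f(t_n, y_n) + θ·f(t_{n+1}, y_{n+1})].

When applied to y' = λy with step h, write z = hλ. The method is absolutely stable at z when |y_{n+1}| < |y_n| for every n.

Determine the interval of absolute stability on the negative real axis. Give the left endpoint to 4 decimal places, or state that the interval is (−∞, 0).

z∈(-2.4000,0).

Set f=λy, z=hλ:
  y_{n+1} = y_n + z·[11/12·y_n + 1/12·y_{n+1}] ⇒ (1 − 1/12z)y_{n+1} = (1 + 11/12z)y_n
  so R(z) = (1 + 11/12z)/(1 − 1/12z).

Boundary: |R(x)|=1, x<0.
x=-1.45: |R|=0.2937
R=−1: 1+11/12x = −1+1/12x ⇒ -5/6x=2 ⇒ x=2/(-5/6)=-2.4000
Confirm numerically:
  x=-2.343: |R|=0.96026 <1
  x=-2.069: |R|=0.76473 <1
  x=-1.757: |R|=0.53260 <1
  x=-1.228: |R|=0.11400 <1
  x=-2.790: |R|=1.26369 >1
  x=-2.552: |R|=1.10445 >1
So |R|<1 on (-2.4000, 0).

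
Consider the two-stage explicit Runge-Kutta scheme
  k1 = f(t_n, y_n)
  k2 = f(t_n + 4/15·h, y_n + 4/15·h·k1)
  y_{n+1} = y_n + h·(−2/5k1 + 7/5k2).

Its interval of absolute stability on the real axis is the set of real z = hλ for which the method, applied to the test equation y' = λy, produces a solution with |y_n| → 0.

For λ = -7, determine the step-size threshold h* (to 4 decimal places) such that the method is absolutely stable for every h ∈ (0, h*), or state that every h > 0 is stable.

Test eqn y'=λy, z=hλ:
  k1=λy_n ⇒ h·k1=z·y_n;  k2=λ(1+4/15z)y_n ⇒ h·k2=z(1+4/15z)y_n
  y_{n+1}/y_n = 1 − 2/5z + 7/5z(1+4/15z) = 1 + z + 28/75z²
  Hence R(z) = 1 + z + 28/75z².

Need |R(x)|<1, x<0.
x=-1.7: |R|=0.3789
R=1: x+28/75x²=0 ⇒ x=−75/28=-2.6786; min R=1−1/(4·28/75)=0.3304>−1
Confirm numerically:
  x=-2.406: |R|=0.75517 <1
  x=-1.702: |R|=0.37947 <1
  x=-1.614: |R|=0.35853 <1
  x=-1.123: |R|=0.34782 <1
  x=-3.143: |R|=1.54495 >1
  x=-3.065: |R|=1.44218 >1
  x=-2.764: |R|=1.08815 >1
So |R|<1 on (-2.6786, 0).

(-2.6786,0); λ=-7 ⇒ h* = (75/28)/7 = 0.3827.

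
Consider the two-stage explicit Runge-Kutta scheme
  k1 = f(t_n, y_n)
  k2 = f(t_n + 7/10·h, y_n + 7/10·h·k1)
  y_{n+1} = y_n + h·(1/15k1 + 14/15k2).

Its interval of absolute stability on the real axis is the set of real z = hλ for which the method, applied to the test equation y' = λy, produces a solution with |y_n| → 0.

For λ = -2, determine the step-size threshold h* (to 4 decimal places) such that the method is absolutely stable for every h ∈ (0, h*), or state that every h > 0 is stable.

(-1.5306,0); λ=-2 ⇒ h* = (75/49)/2 = 0.7653.

With y'=λy (z=hλ):
  k1=λy_n ⇒ h·k1=z·y_n;  k2=λ(1+7/10z)y_n ⇒ h·k2=z(1+7/10z)y_n
  y_{n+1}/y_n = 1 + 1/15z + 14/15z(1+7/10z) = 1 + z + 49/75z²
  R(z) = 1 + z + 49/75z².

Solve |R(x)|<1 on ℝ⁻.
x=-0.37: |R|=0.7194
R=1: x+49/75x²=0 ⇒ x=−75/49=-1.5306; min R=1−1/(4·49/75)=0.6173>−1
Confirm numerically:
  x=-1.384: |R|=0.86743 <1
  x=-1.166: |R|=0.72224 <1
  x=-0.907: |R|=0.63046 <1
  x=-2.030: |R|=1.66232 >1
  x=-1.681: |R|=1.16516 >1
Stable set (-1.5306, 0).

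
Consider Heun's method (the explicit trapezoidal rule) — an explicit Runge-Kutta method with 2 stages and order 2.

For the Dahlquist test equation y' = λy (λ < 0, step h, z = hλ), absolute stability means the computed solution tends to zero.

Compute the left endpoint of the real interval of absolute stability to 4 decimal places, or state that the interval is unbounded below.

z* = -2.0000.

Test eqn y'=λy, z=hλ:
  order 2, 2-stage ⇒ R(z)=1+z+z^2/2
  (e.g. R(-0.83)=0.51445, |R|=0.51445)

Boundary: |R(x)|=1, x<0.
x=-0.83: |R|=0.5145
|R(-2.04)|=1.0408 |R(-1.45)|=0.6013 |R(-1.25)|=0.5312
Bisect:
  x_lo=-2.8757 |R|=2.2591  x_hi=-0.3978 |R|=0.6813
  mid=-1.63674 |R|=0.70272 →hi
  mid=-2.25622 |R|=1.28905 →lo
  mid=-1.94648 |R|=0.94791 →hi
  mid=-2.10135 |R|=1.10649 →lo
  mid=-2.02392 |R|=1.02420 →lo
  mid=-1.98520 |R|=0.98531 →hi
  mid=-2.00456 |R|=1.00457 →lo
  ...
  [-2.00002,-1.99987] ⇒ x*=-2.0000
So |R|<1 on (-2.0000, 0).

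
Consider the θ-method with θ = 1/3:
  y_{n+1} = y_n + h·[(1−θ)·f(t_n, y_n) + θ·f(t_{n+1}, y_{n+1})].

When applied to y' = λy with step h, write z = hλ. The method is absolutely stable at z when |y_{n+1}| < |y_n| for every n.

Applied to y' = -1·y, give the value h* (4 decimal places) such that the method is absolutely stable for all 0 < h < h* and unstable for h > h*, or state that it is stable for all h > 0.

Test eqn y'=λy, z=hλ:
  y_{n+1} = y_n + z·[2/3·y_n + 1/3·y_{n+1}] ⇒ (1 − 1/3z)y_{n+1} = (1 + 2/3z)y_n
  Hence R(z) = (1 + 2/3z)/(1 − 1/3z).

Find x<0 with |R(x)|<1.
x=-0.86: |R|=0.3316
R=−1: 1+2/3x = −1+1/3x ⇒ -1/3x=2 ⇒ x=2/(-1/3)=-6.0000
Confirm numerically:
  x=-4.886: |R|=0.85874 <1
  x=-4.868: |R|=0.85613 <1
  x=-4.596: |R|=0.81517 <1
  x=-3.438: |R|=0.60205 <1
  x=-6.484: |R|=1.05103 >1
  x=-6.111: |R|=1.01218 >1
So |R|<1 on (-6.0000, 0).

(-6.0000,0); λ=-1 ⇒ h* = (6)/1 = 6.0000.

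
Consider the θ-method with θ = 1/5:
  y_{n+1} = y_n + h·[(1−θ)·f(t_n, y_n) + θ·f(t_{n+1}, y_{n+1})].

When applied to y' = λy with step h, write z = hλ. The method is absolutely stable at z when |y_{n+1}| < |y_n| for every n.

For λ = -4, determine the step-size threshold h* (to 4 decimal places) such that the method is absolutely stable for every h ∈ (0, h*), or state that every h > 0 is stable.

With y'=λy (z=hλ):
  y_{n+1} = y_n + z·[4/5·y_n + 1/5·y_{n+1}] ⇒ (1 − 1/5z)y_{n+1} = (1 + 4/5z)y_n
  ⇒ R(z) = (1 + 4/5z)/(1 − 1/5z).

Boundary: |R(x)|=1, x<0.
x=-1.09: |R|=0.1051
R=−1: 1+4/5x = −1+1/5x ⇒ -3/5x=2 ⇒ x=2/(-3/5)=-3.3333
Confirm numerically:
  x=-3.157: |R|=0.93515 <1
  x=-2.743: |R|=0.77128 <1
  x=-2.447: |R|=0.64294 <1
  x=-3.925: |R|=1.19888 >1
  x=-3.881: |R|=1.18500 >1
  x=-3.633: |R|=1.10414 >1
Stable set (-3.3333, 0).

(-3.3333,0); λ=-4 ⇒ h* = (10/3)/4 = 0.8333.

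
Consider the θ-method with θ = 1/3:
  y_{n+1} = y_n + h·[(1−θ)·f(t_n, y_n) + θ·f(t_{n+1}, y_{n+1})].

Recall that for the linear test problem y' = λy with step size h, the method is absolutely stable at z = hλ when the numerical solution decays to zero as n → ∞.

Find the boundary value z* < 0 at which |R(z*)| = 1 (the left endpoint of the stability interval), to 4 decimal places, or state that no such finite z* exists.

With y'=λy (z=hλ):
  y_{n+1} = y_n + z·[2/3·y_n + 1/3·y_{n+1}] ⇒ (1 − 1/3z)y_{n+1} = (1 + 2/3z)y_n
  Hence R(z) = (1 + 2/3z)/(1 − 1/3z).

Boundary: |R(x)|=1, x<0.
x=-0.89: |R|=0.3136
R=−1: 1+2/3x = −1+1/3x ⇒ -1/3x=2 ⇒ x=2/(-1/3)=-6.0000
Confirm numerically:
  x=-5.527: |R|=0.94453 <1
  x=-4.776: |R|=0.84259 <1
  x=-4.438: |R|=0.79000 <1
  x=-6.558: |R|=1.05838 >1
  x=-6.456: |R|=1.04822 >1
Stable set (-6.0000, 0).

z* = -6.0000.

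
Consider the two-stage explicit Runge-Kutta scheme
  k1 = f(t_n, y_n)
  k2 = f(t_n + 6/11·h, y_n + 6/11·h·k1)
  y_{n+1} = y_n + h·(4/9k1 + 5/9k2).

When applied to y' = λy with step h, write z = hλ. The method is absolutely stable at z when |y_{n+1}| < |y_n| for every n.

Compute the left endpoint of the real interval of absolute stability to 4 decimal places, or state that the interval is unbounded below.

With y'=λy (z=hλ):
  k1=λy_n ⇒ h·k1=z·y_n;  k2=λ(1+6/11z)y_n ⇒ h·k2=z(1+6/11z)y_n
  y_{n+1}/y_n = 1 + 4/9z + 5/9z(1+6/11z) = 1 + z + 10/33z²
  Hence R(z) = 1 + z + 10/33z².

Boundary: |R(x)|=1, x<0.
x=-1.06: |R|=0.2805
R=1: x+10/33x²=0 ⇒ x=−33/10=-3.3000; min R=1−1/(4·10/33)=0.1750>−1
Confirm numerically:
  x=-3.154: |R|=0.86046 <1
  x=-2.197: |R|=0.26567 <1
  x=-2.115: |R|=0.24052 <1
  x=-1.364: |R|=0.19979 <1
  x=-3.796: |R|=1.57055 >1
  x=-3.635: |R|=1.36901 >1
Interval (-3.3000, 0).

z* = -3.3000.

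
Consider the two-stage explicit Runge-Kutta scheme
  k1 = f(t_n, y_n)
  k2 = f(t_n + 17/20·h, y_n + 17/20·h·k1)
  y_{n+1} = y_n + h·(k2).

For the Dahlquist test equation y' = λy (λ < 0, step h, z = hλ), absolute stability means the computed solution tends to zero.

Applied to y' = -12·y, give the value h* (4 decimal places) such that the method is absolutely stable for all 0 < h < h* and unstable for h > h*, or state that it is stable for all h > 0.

(-1.1765,0); λ=-12 ⇒ h* = (20/17)/12 = 0.0980.

Test eqn y'=λy, z=hλ:
  k1=λy_n ⇒ h·k1=z·y_n;  k2=λ(1+17/20z)y_n ⇒ h·k2=z(1+17/20z)y_n
  y_{n+1}/y_n = 1 + z(1+17/20z) = 1 + z + 17/20z²
  Hence R(z) = 1 + z + 17/20z².

Find x<0 with |R(x)|<1.
x=-0.52: |R|=0.7098
R=1: x+17/20x²=0 ⇒ x=−20/17=-1.1765; min R=1−1/(4·17/20)=0.7059>−1
Confirm numerically:
  x=-1.009: |R|=0.85637 <1
  x=-0.957: |R|=0.82147 <1
  x=-0.692: |R|=0.71503 <1
  x=-0.544: |R|=0.70755 <1
  x=-1.744: |R|=1.84131 >1
  x=-1.542: |R|=1.47910 >1
Stable set (-1.1765, 0).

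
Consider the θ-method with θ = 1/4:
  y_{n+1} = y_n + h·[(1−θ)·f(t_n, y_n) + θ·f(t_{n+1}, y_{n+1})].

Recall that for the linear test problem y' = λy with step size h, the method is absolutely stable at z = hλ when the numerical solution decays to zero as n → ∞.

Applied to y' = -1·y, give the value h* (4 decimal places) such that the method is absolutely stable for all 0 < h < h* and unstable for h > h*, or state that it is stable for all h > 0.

Set f=λy, z=hλ:
  y_{n+1} = y_n + z·[3/4·y_n + 1/4·y_{n+1}] ⇒ (1 − 1/4z)y_{n+1} = (1 + 3/4z)y_n
  ⇒ R(z) = (1 + 3/4z)/(1 − 1/4z).

Solve |R(x)|<1 on ℝ⁻.
x=-1.29: |R|=0.0246
R=−1: 1+3/4x = −1+1/4x ⇒ -1/2x=2 ⇒ x=2/(-1/2)=-4.0000
Confirm numerically:
  x=-3.762: |R|=0.93868 <1
  x=-2.862: |R|=0.66832 <1
  x=-2.586: |R|=0.57060 <1
  x=-1.928: |R|=0.30094 <1
  x=-4.561: |R|=1.13106 >1
  x=-4.099: |R|=1.02445 >1
Stable set (-4.0000, 0).

(-4.0000,0); λ=-1 ⇒ h* = (4)/1 = 4.0000.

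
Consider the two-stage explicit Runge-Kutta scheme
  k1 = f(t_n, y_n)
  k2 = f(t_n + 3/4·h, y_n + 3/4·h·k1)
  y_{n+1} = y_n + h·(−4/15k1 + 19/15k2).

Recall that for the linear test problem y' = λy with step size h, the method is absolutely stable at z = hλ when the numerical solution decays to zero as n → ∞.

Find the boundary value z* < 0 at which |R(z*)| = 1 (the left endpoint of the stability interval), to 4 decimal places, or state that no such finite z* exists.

left endpoint -1.0526.

On y'=λy, z=hλ:
  k1=λy_n ⇒ h·k1=z·y_n;  k2=λ(1+3/4z)y_n ⇒ h·k2=z(1+3/4z)y_n
  y_{n+1}/y_n = 1 − 4/15z + 19/15z(1+3/4z) = 1 + z + 19/20z²
  so R(z) = 1 + z + 19/20z².

Find x<0 with |R(x)|<1.
x=-0.61: |R|=0.7435
R=1: x+19/20x²=0 ⇒ x=−20/19=-1.0526; min R=1−1/(4·19/20)=0.7368>−1
Confirm numerically:
  x=-0.975: |R|=0.92809 <1
  x=-0.514: |R|=0.73699 <1
  x=-1.537: |R|=1.70725 >1
  x=-1.249: |R|=1.23300 >1
Interval (-1.0526, 0).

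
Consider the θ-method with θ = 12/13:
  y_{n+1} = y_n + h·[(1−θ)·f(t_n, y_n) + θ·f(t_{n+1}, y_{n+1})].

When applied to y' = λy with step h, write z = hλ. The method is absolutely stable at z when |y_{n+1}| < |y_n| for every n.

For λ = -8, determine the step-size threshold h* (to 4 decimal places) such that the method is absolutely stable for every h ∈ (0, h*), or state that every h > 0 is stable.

interval (−∞, 0). Any h>0 works for λ=-8.

With y'=λy (z=hλ):
  y_{n+1} = y_n + z·[1/13·y_n + 12/13·y_{n+1}] ⇒ (1 − 12/13z)y_{n+1} = (1 + 1/13z)y_n
  R(z) = (1 + 1/13z)/(1 − 12/13z).

Boundary: |R(x)|=1, x<0.
x=-1.71: |R|=0.3368
x=-2: |R|=0.2973
x=-10: |R|=0.0226
x=-100: |R|=0.0717
θ=12/13≥1/2 ⇒ |1+1/13x|<|1−12/13x| ∀x<0 ⇒ interval (−∞,0).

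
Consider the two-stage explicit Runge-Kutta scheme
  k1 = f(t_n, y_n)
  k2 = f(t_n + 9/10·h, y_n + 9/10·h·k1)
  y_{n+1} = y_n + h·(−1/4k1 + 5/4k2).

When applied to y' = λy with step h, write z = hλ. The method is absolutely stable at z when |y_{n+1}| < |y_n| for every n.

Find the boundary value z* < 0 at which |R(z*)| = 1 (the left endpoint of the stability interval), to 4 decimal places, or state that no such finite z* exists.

left endpoint -0.8889.

Test eqn y'=λy, z=hλ:
  k1=λy_n ⇒ h·k1=z·y_n;  k2=λ(1+9/10z)y_n ⇒ h·k2=z(1+9/10z)y_n
  y_{n+1}/y_n = 1 − 1/4z + 5/4z(1+9/10z) = 1 + z + 9/8z²
  Hence R(z) = 1 + z + 9/8z².

Find x<0 with |R(x)|<1.
x=-1.61: |R|=2.3061
R=1: x+9/8x²=0 ⇒ x=−8/9=-0.8889; min R=1−1/(4·9/8)=0.7778>−1
Confirm numerically:
  x=-0.726: |R|=0.86696 <1
  x=-0.679: |R|=0.83967 <1
  x=-0.605: |R|=0.80678 <1
  x=-1.473: |R|=1.96795 >1
  x=-1.163: |R|=1.35864 >1
  x=-1.046: |R|=1.18488 >1
Interval (-0.8889, 0).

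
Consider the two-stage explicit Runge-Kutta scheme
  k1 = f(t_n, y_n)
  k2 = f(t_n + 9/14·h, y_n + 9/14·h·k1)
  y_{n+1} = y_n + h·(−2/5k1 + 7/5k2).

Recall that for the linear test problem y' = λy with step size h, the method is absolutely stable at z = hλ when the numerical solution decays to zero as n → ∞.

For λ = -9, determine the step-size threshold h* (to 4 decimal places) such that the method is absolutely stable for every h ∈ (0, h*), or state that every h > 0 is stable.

(-1.1111,0); λ=-9 ⇒ h* = (10/9)/9 = 0.1235.

Test eqn y'=λy, z=hλ:
  k1=λy_n ⇒ h·k1=z·y_n;  k2=λ(1+9/14z)y_n ⇒ h·k2=z(1+9/14z)y_n
  y_{n+1}/y_n = 1 − 2/5z + 7/5z(1+9/14z) = 1 + z + 9/10z²
  Hence R(z) = 1 + z + 9/10z².

Find x<0 with |R(x)|<1.
x=-1.3: |R|=1.2210
R=1: x+9/10x²=0 ⇒ x=−10/9=-1.1111; min R=1−1/(4·9/10)=0.7222>−1
Confirm numerically:
  x=-1.053: |R|=0.94493 <1
  x=-0.925: |R|=0.84506 <1
  x=-0.797: |R|=0.77469 <1
  x=-0.638: |R|=0.72834 <1
  x=-1.393: |R|=1.35340 >1
  x=-1.372: |R|=1.32215 >1
Interval (-1.1111, 0).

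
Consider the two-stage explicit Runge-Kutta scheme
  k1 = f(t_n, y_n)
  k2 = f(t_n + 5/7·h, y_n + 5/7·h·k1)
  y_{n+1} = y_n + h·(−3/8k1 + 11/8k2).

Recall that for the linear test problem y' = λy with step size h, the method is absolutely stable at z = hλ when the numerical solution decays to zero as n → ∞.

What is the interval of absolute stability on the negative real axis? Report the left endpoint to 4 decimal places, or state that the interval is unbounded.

z∈(-1.0182,0).

With y'=λy (z=hλ):
  k1=λy_n ⇒ h·k1=z·y_n;  k2=λ(1+5/7z)y_n ⇒ h·k2=z(1+5/7z)y_n
  y_{n+1}/y_n = 1 − 3/8z + 11/8z(1+5/7z) = 1 + z + 55/56z²
  R(z) = 1 + z + 55/56z².

Need |R(x)|<1, x<0.
x=-1.33: |R|=1.4073
R=1: x+55/56x²=0 ⇒ x=−56/55=-1.0182; min R=1−1/(4·55/56)=0.7455>−1
Confirm numerically:
  x=-0.914: |R|=0.90648 <1
  x=-0.888: |R|=0.88646 <1
  x=-0.530: |R|=0.74588 <1
  x=-0.507: |R|=0.74546 <1
  x=-1.440: |R|=1.59657 >1
  x=-1.293: |R|=1.34899 >1
Interval (-1.0182, 0).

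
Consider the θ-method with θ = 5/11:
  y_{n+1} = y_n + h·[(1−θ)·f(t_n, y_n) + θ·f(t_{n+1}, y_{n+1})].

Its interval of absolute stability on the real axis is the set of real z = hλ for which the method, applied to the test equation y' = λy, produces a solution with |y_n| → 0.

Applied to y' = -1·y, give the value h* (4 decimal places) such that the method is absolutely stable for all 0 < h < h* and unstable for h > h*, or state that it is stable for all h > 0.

(-22.0000,0); λ=-1 ⇒ h* = (22)/1 = 22.0000.

With y'=λy (z=hλ):
  y_{n+1} = y_n + z·[6/11·y_n + 5/11·y_{n+1}] ⇒ (1 − 5/11z)y_{n+1} = (1 + 6/11z)y_n
  so R(z) = (1 + 6/11z)/(1 − 5/11z).

Find x<0 with |R(x)|<1.
x=-1.34: |R|=0.1672
R=−1: 1+6/11x = −1+5/11x ⇒ -1/11x=2 ⇒ x=2/(-1/11)=-22.0000
Confirm numerically:
  x=-20.941: |R|=0.99085 <1
  x=-14.284: |R|=0.90638 <1
  x=-9.209: |R|=0.77577 <1
  x=-22.433: |R|=1.00352 >1
  x=-22.377: |R|=1.00307 >1
  x=-22.214: |R|=1.00175 >1
Stable set (-22.0000, 0).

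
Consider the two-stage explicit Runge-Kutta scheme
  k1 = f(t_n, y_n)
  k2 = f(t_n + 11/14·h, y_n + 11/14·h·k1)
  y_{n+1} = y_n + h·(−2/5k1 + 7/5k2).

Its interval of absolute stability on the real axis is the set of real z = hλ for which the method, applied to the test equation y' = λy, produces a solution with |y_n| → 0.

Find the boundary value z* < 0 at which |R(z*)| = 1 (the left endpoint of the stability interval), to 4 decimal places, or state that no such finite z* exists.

Test eqn y'=λy, z=hλ:
  k1=λy_n ⇒ h·k1=z·y_n;  k2=λ(1+11/14z)y_n ⇒ h·k2=z(1+11/14z)y_n
  y_{n+1}/y_n = 1 − 2/5z + 7/5z(1+11/14z) = 1 + z + 11/10z²
  ⇒ R(z) = 1 + z + 11/10z².

Need |R(x)|<1, x<0.
x=-1.66: |R|=2.3712
R=1: x+11/10x²=0 ⇒ x=−10/11=-0.9091; min R=1−1/(4·11/10)=0.7727>−1
Confirm numerically:
  x=-0.858: |R|=0.95178 <1
  x=-0.663: |R|=0.82053 <1
  x=-0.620: |R|=0.80284 <1
  x=-0.401: |R|=0.77588 <1
  x=-1.275: |R|=1.51319 >1
  x=-1.182: |R|=1.35484 >1
  x=-1.175: |R|=1.34369 >1
Interval (-0.9091, 0).

left endpoint -0.9091.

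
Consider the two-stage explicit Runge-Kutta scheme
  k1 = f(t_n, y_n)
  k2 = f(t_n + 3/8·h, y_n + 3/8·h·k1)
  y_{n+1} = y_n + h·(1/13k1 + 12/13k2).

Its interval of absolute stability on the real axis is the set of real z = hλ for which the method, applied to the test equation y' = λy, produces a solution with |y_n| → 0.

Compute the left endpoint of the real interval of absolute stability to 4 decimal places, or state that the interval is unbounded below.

With y'=λy (z=hλ):
  k1=λy_n ⇒ h·k1=z·y_n;  k2=λ(1+3/8z)y_n ⇒ h·k2=z(1+3/8z)y_n
  y_{n+1}/y_n = 1 + 1/13z + 12/13z(1+3/8z) = 1 + z + 9/26z²
  Hence R(z) = 1 + z + 9/26z².

Boundary: |R(x)|=1, x<0.
x=-1.09: |R|=0.3213
R=1: x+9/26x²=0 ⇒ x=−26/9=-2.8889; min R=1−1/(4·9/26)=0.2778>−1
Confirm numerically:
  x=-1.542: |R|=0.28107 <1
  x=-1.287: |R|=0.28636 <1
  x=-1.271: |R|=0.28819 <1
  x=-3.101: |R|=1.22768 >1
  x=-3.029: |R|=1.14691 >1
  x=-3.009: |R|=1.12510 >1
Stable set (-2.8889, 0).

left endpoint -2.8889.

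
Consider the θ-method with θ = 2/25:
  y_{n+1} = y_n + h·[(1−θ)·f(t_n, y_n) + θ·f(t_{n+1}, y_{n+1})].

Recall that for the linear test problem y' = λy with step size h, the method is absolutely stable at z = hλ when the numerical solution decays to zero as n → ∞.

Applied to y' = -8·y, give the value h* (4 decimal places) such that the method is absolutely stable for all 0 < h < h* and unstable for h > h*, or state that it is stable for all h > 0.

On y'=λy, z=hλ:
  y_{n+1} = y_n + z·[23/25·y_n + 2/25·y_{n+1}] ⇒ (1 − 2/25z)y_{n+1} = (1 + 23/25z)y_n
  ⇒ R(z) = (1 + 23/25z)/(1 − 2/25z).

Need |R(x)|<1, x<0.
x=-1.31: |R|=0.1857
R=−1: 1+23/25x = −1+2/25x ⇒ -21/25x=2 ⇒ x=2/(-21/25)=-2.3810
Confirm numerically:
  x=-1.928: |R|=0.67036 <1
  x=-1.886: |R|=0.63875 <1
  x=-1.641: |R|=0.45057 <1
  x=-2.917: |R|=1.36508 >1
  x=-2.685: |R|=1.21024 >1
  x=-2.454: |R|=1.05129 >1
So |R|<1 on (-2.3810, 0).

(-2.3810,0); λ=-8 ⇒ h* = (50/21)/8 = 0.2976.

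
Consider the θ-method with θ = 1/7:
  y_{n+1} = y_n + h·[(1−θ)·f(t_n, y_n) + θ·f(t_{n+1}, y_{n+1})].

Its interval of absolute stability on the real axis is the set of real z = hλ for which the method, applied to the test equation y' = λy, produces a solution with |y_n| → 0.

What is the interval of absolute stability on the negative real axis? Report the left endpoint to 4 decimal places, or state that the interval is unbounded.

z∈(-2.8000,0).

On y'=λy, z=hλ:
  y_{n+1} = y_n + z·[6/7·y_n + 1/7·y_{n+1}] ⇒ (1 − 1/7z)y_{n+1} = (1 + 6/7z)y_n
  Hence R(z) = (1 + 6/7z)/(1 − 1/7z).

Solve |R(x)|<1 on ℝ⁻.
x=-1.28: |R|=0.0821
R=−1: 1+6/7x = −1+1/7x ⇒ -5/7x=2 ⇒ x=2/(-5/7)=-2.8000
Confirm numerically:
  x=-2.666: |R|=0.93068 <1
  x=-2.522: |R|=0.85402 <1
  x=-1.162: |R|=0.00343 <1
  x=-3.137: |R|=1.16622 >1
  x=-2.983: |R|=1.09166 >1
Interval (-2.8000, 0).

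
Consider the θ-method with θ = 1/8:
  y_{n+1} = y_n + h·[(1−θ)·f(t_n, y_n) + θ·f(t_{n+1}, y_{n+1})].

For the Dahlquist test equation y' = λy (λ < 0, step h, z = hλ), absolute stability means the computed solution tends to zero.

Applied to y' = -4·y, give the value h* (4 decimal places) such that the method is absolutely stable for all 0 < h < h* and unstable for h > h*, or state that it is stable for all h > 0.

With y'=λy (z=hλ):
  y_{n+1} = y_n + z·[7/8·y_n + 1/8·y_{n+1}] ⇒ (1 − 1/8z)y_{n+1} = (1 + 7/8z)y_n
  so R(z) = (1 + 7/8z)/(1 − 1/8z).

Find x<0 with |R(x)|<1.
x=-1.33: |R|=0.1404
R=−1: 1+7/8x = −1+1/8x ⇒ -3/4x=2 ⇒ x=2/(-3/4)=-2.6667
Confirm numerically:
  x=-2.044: |R|=0.62804 <1
  x=-1.446: |R|=0.22465 <1
  x=-1.324: |R|=0.13599 <1
  x=-1.303: |R|=0.12050 <1
  x=-3.037: |R|=1.20132 >1
Interval (-2.6667, 0).

(-2.6667,0); λ=-4 ⇒ h* = (8/3)/4 = 0.6667.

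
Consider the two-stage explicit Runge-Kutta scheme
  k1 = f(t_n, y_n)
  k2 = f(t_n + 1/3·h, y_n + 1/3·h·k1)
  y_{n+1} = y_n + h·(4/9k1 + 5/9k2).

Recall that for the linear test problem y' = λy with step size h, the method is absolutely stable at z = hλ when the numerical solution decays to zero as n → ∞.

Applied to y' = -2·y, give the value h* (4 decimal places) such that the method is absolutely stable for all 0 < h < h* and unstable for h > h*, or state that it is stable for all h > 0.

With y'=λy (z=hλ):
  k1=λy_n ⇒ h·k1=z·y_n;  k2=λ(1+1/3z)y_n ⇒ h·k2=z(1+1/3z)y_n
  y_{n+1}/y_n = 1 + 4/9z + 5/9z(1+1/3z) = 1 + z + 5/27z²
  R(z) = 1 + z + 5/27z².

Need |R(x)|<1, x<0.
x=-0.76: |R|=0.3470
R=1: x+5/27x²=0 ⇒ x=−27/5=-5.4000; min R=1−1/(4·5/27)=-0.3500>−1
Confirm numerically:
  x=-4.079: |R|=0.00216 <1
  x=-3.959: |R|=0.05647 <1
  x=-3.923: |R|=0.07301 <1
  x=-2.583: |R|=0.34747 <1
  x=-5.959: |R|=1.61687 >1
  x=-5.911: |R|=1.55936 >1
  x=-5.719: |R|=1.33784 >1
Interval (-5.4000, 0).

(-5.4000,0); λ=-2 ⇒ h* = (27/5)/2 = 2.7000.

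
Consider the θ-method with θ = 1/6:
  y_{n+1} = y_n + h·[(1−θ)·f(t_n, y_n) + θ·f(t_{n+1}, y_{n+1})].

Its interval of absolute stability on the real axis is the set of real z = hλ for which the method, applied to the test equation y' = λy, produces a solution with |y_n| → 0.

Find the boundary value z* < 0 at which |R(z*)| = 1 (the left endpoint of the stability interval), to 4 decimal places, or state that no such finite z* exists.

left endpoint -3.0000.

Test eqn y'=λy, z=hλ:
  y_{n+1} = y_n + z·[5/6·y_n + 1/6·y_{n+1}] ⇒ (1 − 1/6z)y_{n+1} = (1 + 5/6z)y_n
  R(z) = (1 + 5/6z)/(1 − 1/6z).

Boundary: |R(x)|=1, x<0.
x=-1.73: |R|=0.3428
R=−1: 1+5/6x = −1+1/6x ⇒ -2/3x=2 ⇒ x=2/(-2/3)=-3.0000
Confirm numerically:
  x=-2.833: |R|=0.92437 <1
  x=-2.590: |R|=0.80908 <1
  x=-1.939: |R|=0.46542 <1
  x=-1.553: |R|=0.23368 <1
  x=-3.520: |R|=1.21849 >1
  x=-3.210: |R|=1.09121 >1
  x=-3.183: |R|=1.07971 >1
So |R|<1 on (-3.0000, 0).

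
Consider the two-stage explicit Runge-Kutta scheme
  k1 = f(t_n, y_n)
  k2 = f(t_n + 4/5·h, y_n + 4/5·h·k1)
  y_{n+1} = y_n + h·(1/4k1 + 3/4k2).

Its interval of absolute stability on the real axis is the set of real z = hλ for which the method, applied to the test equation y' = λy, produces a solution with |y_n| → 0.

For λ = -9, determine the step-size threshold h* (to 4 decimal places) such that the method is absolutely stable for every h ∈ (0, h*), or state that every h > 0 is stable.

(-1.6667,0); λ=-9 ⇒ h* = (5/3)/9 = 0.1852.

On y'=λy, z=hλ:
  k1=λy_n ⇒ h·k1=z·y_n;  k2=λ(1+4/5z)y_n ⇒ h·k2=z(1+4/5z)y_n
  y_{n+1}/y_n = 1 + 1/4z + 3/4z(1+4/5z) = 1 + z + 3/5z²
  so R(z) = 1 + z + 3/5z².

Solve |R(x)|<1 on ℝ⁻.
x=-1.71: |R|=1.0445
R=1: x+3/5x²=0 ⇒ x=−5/3=-1.6667; min R=1−1/(4·3/5)=0.5833>−1
Confirm numerically:
  x=-1.364: |R|=0.75230 <1
  x=-1.017: |R|=0.60357 <1
  x=-0.747: |R|=0.58781 <1
  x=-2.117: |R|=1.57201 >1
  x=-1.714: |R|=1.04868 >1
So |R|<1 on (-1.6667, 0).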